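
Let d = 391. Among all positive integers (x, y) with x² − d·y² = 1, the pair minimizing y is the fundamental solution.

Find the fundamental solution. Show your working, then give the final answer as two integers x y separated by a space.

d=391: √d = [19; 1,3,2,2,1,…,3,1,38] (ℓ=16, even), read p_15/q_15
a_0=19:  p_0=19·1+0=19,  q_0=19·0+1=1
a_1=1:  p_1=1·19+1=20,  q_1=1·1+0=1
a_2=3:  p_2=3·20+19=79,  q_2=3·1+1=4
a_3=2:  p_3=2·79+20=178,  q_3=2·4+1=9
a_4=2:  p_4=2·178+79=435,  q_4=2·9+4=22
a_5=1:  p_5=1·435+178=613,  q_5=1·22+9=31
a_6=1:  p_6=1·613+435=1048,  q_6=1·31+22=53
a_7=2:  p_7=2·1048+613=2709,  q_7=2·53+31=137
a_8=19:  p_8=19·2709+1048=52519,  q_8=19·137+53=2656
a_9=2:  p_9=2·52519+2709=107747,  q_9=2·2656+137=5449
a_10=1:  p_10=1·107747+52519=160266,  q_10=1·5449+2656=8105
a_11=1:  p_11=1·160266+107747=268013,  q_11=1·8105+5449=13554
a_12=2:  p_12=2·268013+160266=696292,  q_12=2·13554+8105=35213
a_13=2:  p_13=2·696292+268013=1660597,  q_13=2·35213+13554=83980
a_14=3:  p_14=3·1660597+696292=5678083,  q_14=3·83980+35213=287153
a_15=1:  p_15=1·5678083+1660597=7338680,  q_15=1·287153+83980=371133
(x₁, y₁) = (7338680, 371133);  7338680² − 391·371133² = 1 ✓

7338680 371133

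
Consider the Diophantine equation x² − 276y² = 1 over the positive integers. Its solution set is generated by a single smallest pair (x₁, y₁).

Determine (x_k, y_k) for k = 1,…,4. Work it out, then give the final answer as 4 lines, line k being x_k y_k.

√276 → a₀=16, period (1,1,1,1,2,2,2,1,1,1,1,32); ℓ=12 even so k=11
step 0: (16, 1)  from 16·(1,0) + (0,1)
step 1: (17, 1)  from 1·(16,1) + (1,0)
step 2: (33, 2)  from 1·(17,1) + (16,1)
step 3: (50, 3)  from 1·(33,2) + (17,1)
…
step 5: (216, 13)  from 2·(83,5) + (50,3)
step 6: (515, 31)  from 2·(216,13) + (83,5)
step 7: (1246, 75)  from 2·(515,31) + (216,13)
…
step 9: (3007, 181)  from 1·(1761,106) + (1246,75)
step 10: (4768, 287)  from 1·(3007,181) + (1761,106)
step 11: (7775, 468)  from 1·(4768,287) + (3007,181)
→ (7775, 468).  Check: 7775²=60450625, 276·468²=60450624, difference 1.
n=2: (7775,468)∘(7775,468) = (7775·7775+276·468·468, 7775·468+468·7775) = (120901249,7277400)
n=3: (120901249,7277400)∘(7775,468) = (7775·120901249+276·468·7277400, 7775·7277400+468·120901249) = (1880014414175,113163569532)
n=4: (1880014414175,113163569532)∘(7775,468) = (7775·1880014414175+276·468·113163569532, 7775·113163569532+468·1880014414175) = (29234224019520001,1759693498945200)

7775 468
120901249 7277400
1880014414175 113163569532
29234224019520001 1759693498945200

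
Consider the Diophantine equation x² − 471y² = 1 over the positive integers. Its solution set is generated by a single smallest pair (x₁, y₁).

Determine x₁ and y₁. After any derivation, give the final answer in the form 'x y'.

d=471: √d = [21; 1,2,2,1,3,…,2,1,42] (ℓ=14, even), read p_13/q_13
step 0: (21, 1)  from 21·(1,0) + (0,1)
step 1: (22, 1)  from 1·(21,1) + (1,0)
step 2: (65, 3)  from 2·(22,1) + (21,1)
step 3: (152, 7)  from 2·(65,3) + (22,1)
…
step 5: (803, 37)  from 3·(217,10) + (152,7)
step 6: (3429, 158)  from 4·(803,37) + (217,10)
step 7: (48809, 2249)  from 14·(3429,158) + (803,37)
step 8: (198665, 9154)  from 4·(48809,2249) + (3429,158)
…
step 11: (2331742, 107441)  from 2·(843469,38865) + (644804,29711)
step 12: (5506953, 253747)  from 2·(2331742,107441) + (843469,38865)
step 13: (7838695, 361188)  from 1·(5506953,253747) + (2331742,107441)
fundamental: x₁=7838695, y₁=361188  (since 61445139303025 − 471·130456771344 = 1)

7838695 361188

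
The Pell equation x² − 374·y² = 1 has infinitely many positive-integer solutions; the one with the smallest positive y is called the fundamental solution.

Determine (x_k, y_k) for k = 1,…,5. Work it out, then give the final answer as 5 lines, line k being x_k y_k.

[19; 2,1,18,1,2,38] for √374; ℓ=6 ⇒ convergent index 5
k=0  a_k=19  p_k/q_k = 19/1
k=1  a_k=2  p_k/q_k = 39/2
k=2  a_k=1  p_k/q_k = 58/3
k=3  a_k=18  p_k/q_k = 1083/56
k=4  a_k=1  p_k/q_k = 1141/59
k=5  a_k=2  p_k/q_k = 3365/174
(x₁, y₁) = (3365, 174);  3365² − 374·174² = 1 ✓
k=2:  x_2 = 3365·3365+374·174·174 = 22646449,  y_2 = 3365·174+174·3365 = 1171020
k=3:  x_3 = 3365·22646449+374·174·1171020 = 152410598405,  y_3 = 3365·1171020+174·22646449 = 7880964426
k=4:  x_4 = 3365·152410598405+374·174·7880964426 = 1025723304619201,  y_4 = 3365·7880964426+174·152410598405 = 53038889415960
k=5:  x_5 = 3365·1025723304619201+374·174·53038889415960 = 6903117687676624325,  y_5 = 3365·53038889415960+174·1025723304619201 = 356951717888446374

3365 174
22646449 1171020
152410598405 7880964426
1025723304619201 53038889415960
6903117687676624325 356951717888446374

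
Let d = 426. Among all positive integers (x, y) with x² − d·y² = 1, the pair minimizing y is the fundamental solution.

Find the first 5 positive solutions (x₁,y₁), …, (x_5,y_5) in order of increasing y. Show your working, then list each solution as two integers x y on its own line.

88751 4300
15753480001 763258600
2796274207048751 135479928012900
496344264283813920001 24047958181382517200
88102099596109264220968751 4268560672976279640021500

√426 = [20; 1,1,1,3,2,6,2,3,1,1,1,40, …], period ℓ=12 (even) → k=11
step 0: (20, 1)  from 20·(1,0) + (0,1)
…
step 2: (41, 2)  from 1·(21,1) + (20,1)
step 3: (62, 3)  from 1·(41,2) + (21,1)
…
step 5: (516, 25)  from 2·(227,11) + (62,3)
…
step 8: (24809, 1202)  from 3·(7162,347) + (3323,161)
…
step 10: (56780, 2751)  from 1·(31971,1549) + (24809,1202)
step 11: (88751, 4300)  from 1·(56780,2751) + (31971,1549)
(x₁, y₁) = (88751, 4300);  88751² − 426·4300² = 1 ✓
(x_2, y_2) = (88751·88751 + 426·4300·4300, 88751·4300 + 4300·88751) = (15753480001, 763258600)
(x_3, y_3) = (88751·15753480001 + 426·4300·763258600, 88751·763258600 + 4300·15753480001) = (2796274207048751, 135479928012900)
(x_4, y_4) = (88751·2796274207048751 + 426·4300·135479928012900, 88751·135479928012900 + 4300·2796274207048751) = (496344264283813920001, 24047958181382517200)
(x_5, y_5) = (88751·496344264283813920001 + 426·4300·24047958181382517200, 88751·24047958181382517200 + 4300·496344264283813920001) = (88102099596109264220968751, 4268560672976279640021500)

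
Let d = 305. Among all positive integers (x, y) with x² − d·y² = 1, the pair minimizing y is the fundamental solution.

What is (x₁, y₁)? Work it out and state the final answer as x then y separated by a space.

√305 = [17; 2,6,2,34, …], period ℓ=4 (even) → k=3
i=0: a=17 ⇒ p=17, q=1
i=1: a=2 ⇒ p=35, q=2
i=2: a=6 ⇒ p=227, q=13
i=3: a=2 ⇒ p=489, q=28
→ (489, 28).  Check: 489²=239121, 305·28²=239120, difference 1.

489 28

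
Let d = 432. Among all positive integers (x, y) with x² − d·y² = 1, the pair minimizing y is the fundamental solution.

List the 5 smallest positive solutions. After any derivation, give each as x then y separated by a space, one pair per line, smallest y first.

d=432: √d = [20; 1,3,1,1,1,3,1,40] (ℓ=8, even), read p_7/q_7
step 0: (20, 1)  from 20·(1,0) + (0,1)
step 1: (21, 1)  from 1·(20,1) + (1,0)
…
step 4: (187, 9)  from 1·(104,5) + (83,4)
…
step 6: (1060, 51)  from 3·(291,14) + (187,9)
step 7: (1351, 65)  from 1·(1060,51) + (291,14)
→ (1351, 65).  Check: 1351²=1825201, 432·65²=1825200, difference 1.
n=2: (1351,65)∘(1351,65) = (1351·1351+432·65·65, 1351·65+65·1351) = (3650401,175630)
n=3: (3650401,175630)∘(1351,65) = (1351·3650401+432·65·175630, 1351·175630+65·3650401) = (9863382151,474552195)
n=4: (9863382151,474552195)∘(1351,65) = (1351·9863382151+432·65·474552195, 1351·474552195+65·9863382151) = (26650854921601,1282239855260)
n=5: (26650854921601,1282239855260)∘(1351,65) = (1351·26650854921601+432·65·1282239855260, 1351·1282239855260+65·26650854921601) = (72010600134783751,3464611614360325)

1351 65
3650401 175630
9863382151 474552195
26650854921601 1282239855260
72010600134783751 3464611614360325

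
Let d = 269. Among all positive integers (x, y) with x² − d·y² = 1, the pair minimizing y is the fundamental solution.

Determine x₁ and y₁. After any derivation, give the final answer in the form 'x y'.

13449 820

√269 = [16; 2,2,32, …], period ℓ=3 (odd) → k=5
i=0: a=16 ⇒ p=16, q=1
…
i=4: a=2 ⇒ p=5396, q=329
i=5: a=2 ⇒ p=13449, q=820
(x₁, y₁) = (13449, 820);  13449² − 269·820² = 1 ✓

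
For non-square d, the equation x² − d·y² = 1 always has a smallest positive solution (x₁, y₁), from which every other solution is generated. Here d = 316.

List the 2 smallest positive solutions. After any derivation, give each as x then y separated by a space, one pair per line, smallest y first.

12799 720
327628801 18430560

[17; 1,3,2,8,2,3,1,34] for √316; ℓ=8 ⇒ convergent index 7
i=0: a=17 ⇒ p=17, q=1
i=1: a=1 ⇒ p=18, q=1
i=2: a=3 ⇒ p=71, q=4
…
i=5: a=2 ⇒ p=2862, q=161
i=6: a=3 ⇒ p=9937, q=559
i=7: a=1 ⇒ p=12799, q=720
fundamental: x₁=12799, y₁=720  (since 163814401 − 316·518400 = 1)
n=2: (12799,720)∘(12799,720) = (12799·12799+316·720·720, 12799·720+720·12799) = (327628801,18430560)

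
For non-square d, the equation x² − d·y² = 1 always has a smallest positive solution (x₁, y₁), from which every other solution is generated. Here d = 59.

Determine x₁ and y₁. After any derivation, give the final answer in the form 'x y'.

d=59: √d = [7; 1,2,7,2,1,14] (ℓ=6, even), read p_5/q_5
a_0=7:  p_0=7·1+0=7,  q_0=7·0+1=1
…
a_2=2:  p_2=2·8+7=23,  q_2=2·1+1=3
…
a_4=2:  p_4=2·169+23=361,  q_4=2·22+3=47
a_5=1:  p_5=1·361+169=530,  q_5=1·47+22=69
→ (530, 69).  Check: 530²=280900, 59·69²=280899, difference 1.

530 69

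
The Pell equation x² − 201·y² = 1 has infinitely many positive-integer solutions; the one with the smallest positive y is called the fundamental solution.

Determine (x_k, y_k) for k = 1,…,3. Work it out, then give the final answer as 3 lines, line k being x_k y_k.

d=201: √d = [14; 5,1,1,1,2,…,1,5,28] (ℓ=14, even), read p_13/q_13
step 0: (14, 1)  from 14·(1,0) + (0,1)
step 1: (71, 5)  from 5·(14,1) + (1,0)
…
step 4: (241, 17)  from 1·(156,11) + (85,6)
…
step 6: (879, 62)  from 1·(638,45) + (241,17)
…
step 9: (24768, 1747)  from 2·(8549,603) + (7670,541)
step 10: (33317, 2350)  from 1·(24768,1747) + (8549,603)
step 11: (58085, 4097)  from 1·(33317,2350) + (24768,1747)
step 12: (91402, 6447)  from 1·(58085,4097) + (33317,2350)
step 13: (515095, 36332)  from 5·(91402,6447) + (58085,4097)
(x₁, y₁) = (515095, 36332);  515095² − 201·36332² = 1 ✓
(x_2, y_2) = (515095·515095 + 201·36332·36332, 515095·36332 + 36332·515095) = (530645718049, 37428863080)
(x_3, y_3) = (515095·530645718049 + 201·36332·37428863080, 515095·37428863080 + 36332·530645718049) = (546665912276384215, 38558840456348868)

515095 36332
530645718049 37428863080
546665912276384215 38558840456348868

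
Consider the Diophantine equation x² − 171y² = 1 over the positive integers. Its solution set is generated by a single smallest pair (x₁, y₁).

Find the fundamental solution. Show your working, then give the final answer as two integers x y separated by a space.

170 13

[13; 13,26] for √171; ℓ=2 ⇒ convergent index 1
i=0: a=13 ⇒ p=13, q=1
i=1: a=13 ⇒ p=170, q=13
(x₁, y₁) = (170, 13);  170² − 171·13² = 1 ✓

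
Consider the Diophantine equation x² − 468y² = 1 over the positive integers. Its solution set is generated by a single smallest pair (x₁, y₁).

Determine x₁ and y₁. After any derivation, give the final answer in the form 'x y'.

649 30

√468 = [21; 1,1,1,2,1,1,1,42, …], period ℓ=8 (even) → k=7
i=0: a=21 ⇒ p=21, q=1
i=1: a=1 ⇒ p=22, q=1
…
i=3: a=1 ⇒ p=65, q=3
…
i=5: a=1 ⇒ p=238, q=11
i=6: a=1 ⇒ p=411, q=19
i=7: a=1 ⇒ p=649, q=30
(x₁, y₁) = (649, 30);  649² − 468·30² = 1 ✓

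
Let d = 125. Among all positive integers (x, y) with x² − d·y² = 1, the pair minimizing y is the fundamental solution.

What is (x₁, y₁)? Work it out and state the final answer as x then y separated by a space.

930249 83204

[11; 5,1,1,5,22] for √125; ℓ=5 ⇒ convergent index 9
step 0: (11, 1)  from 11·(1,0) + (0,1)
step 1: (56, 5)  from 5·(11,1) + (1,0)
step 2: (67, 6)  from 1·(56,5) + (11,1)
step 3: (123, 11)  from 1·(67,6) + (56,5)
step 4: (682, 61)  from 5·(123,11) + (67,6)
step 5: (15127, 1353)  from 22·(682,61) + (123,11)
…
step 7: (91444, 8179)  from 1·(76317,6826) + (15127,1353)
step 8: (167761, 15005)  from 1·(91444,8179) + (76317,6826)
step 9: (930249, 83204)  from 5·(167761,15005) + (91444,8179)
fundamental: x₁=930249, y₁=83204  (since 865363202001 − 125·6922905616 = 1)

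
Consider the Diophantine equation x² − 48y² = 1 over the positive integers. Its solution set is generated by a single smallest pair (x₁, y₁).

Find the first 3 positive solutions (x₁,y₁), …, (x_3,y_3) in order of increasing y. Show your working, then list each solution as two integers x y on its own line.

7 1
97 14
1351 195

[6; 1,12] for √48; ℓ=2 ⇒ convergent index 1
i=0: a=6 ⇒ p=6, q=1
i=1: a=1 ⇒ p=7, q=1
→ (7, 1).  Check: 7²=49, 48·1²=48, difference 1.
n=2: (7,1)∘(7,1) = (7·7+48·1·1, 7·1+1·7) = (97,14)
n=3: (97,14)∘(7,1) = (7·97+48·1·14, 7·14+1·97) = (1351,195)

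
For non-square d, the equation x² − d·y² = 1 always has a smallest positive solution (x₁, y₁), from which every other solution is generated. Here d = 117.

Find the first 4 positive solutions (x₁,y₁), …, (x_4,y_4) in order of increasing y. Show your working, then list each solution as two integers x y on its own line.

[10; 1,4,2,4,1,20] for √117; ℓ=6 ⇒ convergent index 5
k=0  a_k=10  p_k/q_k = 10/1
…
k=2  a_k=4  p_k/q_k = 54/5
k=3  a_k=2  p_k/q_k = 119/11
k=4  a_k=4  p_k/q_k = 530/49
k=5  a_k=1  p_k/q_k = 649/60
fundamental: x₁=649, y₁=60  (since 421201 − 117·3600 = 1)
n=2: (649,60)∘(649,60) = (649·649+117·60·60, 649·60+60·649) = (842401,77880)
n=3: (842401,77880)∘(649,60) = (649·842401+117·60·77880, 649·77880+60·842401) = (1093435849,101088180)
n=4: (1093435849,101088180)∘(649,60) = (649·1093435849+117·60·101088180, 649·101088180+60·1093435849) = (1419278889601,131212379760)

649 60
842401 77880
1093435849 101088180
1419278889601 131212379760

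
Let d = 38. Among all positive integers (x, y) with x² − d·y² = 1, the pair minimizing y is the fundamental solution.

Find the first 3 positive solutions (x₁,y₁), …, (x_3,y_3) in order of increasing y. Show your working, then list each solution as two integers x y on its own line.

√38 → a₀=6, period (6,12); ℓ=2 even so k=1
step 0: (6, 1)  from 6·(1,0) + (0,1)
step 1: (37, 6)  from 6·(6,1) + (1,0)
→ (37, 6).  Check: 37²=1369, 38·6²=1368, difference 1.
k=2:  x_2 = 37·37+38·6·6 = 2737,  y_2 = 37·6+6·37 = 444
k=3:  x_3 = 37·2737+38·6·444 = 202501,  y_3 = 37·444+6·2737 = 32850

37 6
2737 444
202501 32850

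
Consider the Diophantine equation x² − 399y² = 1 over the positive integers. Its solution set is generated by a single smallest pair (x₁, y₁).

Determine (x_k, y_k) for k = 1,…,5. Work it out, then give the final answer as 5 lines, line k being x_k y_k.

20 1
799 40
31940 1599
1276801 63920
51040100 2555201

√399 = [19; 1,38, …], period ℓ=2 (even) → k=1
i=0: a=19 ⇒ p=19, q=1
i=1: a=1 ⇒ p=20, q=1
(x₁, y₁) = (20, 1);  20² − 399·1² = 1 ✓
n=2: (20,1)∘(20,1) = (20·20+399·1·1, 20·1+1·20) = (799,40)
n=3: (799,40)∘(20,1) = (20·799+399·1·40, 20·40+1·799) = (31940,1599)
n=4: (31940,1599)∘(20,1) = (20·31940+399·1·1599, 20·1599+1·31940) = (1276801,63920)
n=5: (1276801,63920)∘(20,1) = (20·1276801+399·1·63920, 20·63920+1·1276801) = (51040100,2555201)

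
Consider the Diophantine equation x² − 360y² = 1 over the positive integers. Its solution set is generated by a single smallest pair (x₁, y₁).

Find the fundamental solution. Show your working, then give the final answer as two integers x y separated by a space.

√360 → a₀=18, period (1,36); ℓ=2 even so k=1
a_0=18:  p_0=18·1+0=18,  q_0=18·0+1=1
a_1=1:  p_1=1·18+1=19,  q_1=1·1+0=1
(x₁, y₁) = (19, 1);  19² − 360·1² = 1 ✓

19 1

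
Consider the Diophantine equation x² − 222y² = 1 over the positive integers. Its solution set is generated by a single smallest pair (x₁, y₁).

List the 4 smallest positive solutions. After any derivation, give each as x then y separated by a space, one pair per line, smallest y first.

149 10
44401 2980
13231349 888030
3942897601 264629960

√222 → a₀=14, period (1,8,1,28); ℓ=4 even so k=3
step 0: (14, 1)  from 14·(1,0) + (0,1)
…
step 2: (134, 9)  from 8·(15,1) + (14,1)
step 3: (149, 10)  from 1·(134,9) + (15,1)
→ (149, 10).  Check: 149²=22201, 222·10²=22200, difference 1.
(x_2, y_2) = (149·149 + 222·10·10, 149·10 + 10·149) = (44401, 2980)
(x_3, y_3) = (149·44401 + 222·10·2980, 149·2980 + 10·44401) = (13231349, 888030)
(x_4, y_4) = (149·13231349 + 222·10·888030, 149·888030 + 10·13231349) = (3942897601, 264629960)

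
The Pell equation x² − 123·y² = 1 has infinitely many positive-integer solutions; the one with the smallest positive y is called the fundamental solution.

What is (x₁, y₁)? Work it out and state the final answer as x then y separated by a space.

122 11

√123 → a₀=11, period (11,22); ℓ=2 even so k=1
k=0  a_k=11  p_k/q_k = 11/1
k=1  a_k=11  p_k/q_k = 122/11
fundamental: x₁=122, y₁=11  (since 14884 − 123·121 = 1)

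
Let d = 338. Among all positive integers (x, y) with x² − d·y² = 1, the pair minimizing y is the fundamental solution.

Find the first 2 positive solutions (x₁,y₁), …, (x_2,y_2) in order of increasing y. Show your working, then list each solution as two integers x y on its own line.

d=338: √d = [18; 2,1,1,2,36] (ℓ=5, odd), read p_9/q_9
k=0  a_k=18  p_k/q_k = 18/1
…
k=2  a_k=1  p_k/q_k = 55/3
…
k=4  a_k=2  p_k/q_k = 239/13
…
k=6  a_k=2  p_k/q_k = 17631/959
k=7  a_k=1  p_k/q_k = 26327/1432
k=8  a_k=1  p_k/q_k = 43958/2391
k=9  a_k=2  p_k/q_k = 114243/6214
→ (114243, 6214).  Check: 114243²=13051463049, 338·6214²=13051463048, difference 1.
(x_2, y_2) = (114243·114243 + 338·6214·6214, 114243·6214 + 6214·114243) = (26102926097, 1419812004)

114243 6214
26102926097 1419812004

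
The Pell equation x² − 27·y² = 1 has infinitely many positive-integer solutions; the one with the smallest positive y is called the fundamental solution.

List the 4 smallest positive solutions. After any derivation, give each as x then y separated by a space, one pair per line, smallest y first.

26 5
1351 260
70226 13515
3650401 702520

√27 = [5; 5,10, …], period ℓ=2 (even) → k=1
a_0=5:  p_0=5·1+0=5,  q_0=5·0+1=1
a_1=5:  p_1=5·5+1=26,  q_1=5·1+0=5
fundamental: x₁=26, y₁=5  (since 676 − 27·25 = 1)
n=2: (26,5)∘(26,5) = (26·26+27·5·5, 26·5+5·26) = (1351,260)
n=3: (1351,260)∘(26,5) = (26·1351+27·5·260, 26·260+5·1351) = (70226,13515)
n=4: (70226,13515)∘(26,5) = (26·70226+27·5·13515, 26·13515+5·70226) = (3650401,702520)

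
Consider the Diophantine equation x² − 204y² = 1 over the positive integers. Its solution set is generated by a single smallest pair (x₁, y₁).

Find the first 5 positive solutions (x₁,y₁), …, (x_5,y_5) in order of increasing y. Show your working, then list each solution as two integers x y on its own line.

4999 350
49980001 3499300
499700044999 34986001050
4996000999920001 349790034998600
49950017497500124999 3497200734930001750

d=204: √d = [14; 3,1,1,6,1,1,3,28] (ℓ=8, even), read p_7/q_7
i=0: a=14 ⇒ p=14, q=1
i=1: a=3 ⇒ p=43, q=3
i=2: a=1 ⇒ p=57, q=4
i=3: a=1 ⇒ p=100, q=7
i=4: a=6 ⇒ p=657, q=46
i=5: a=1 ⇒ p=757, q=53
i=6: a=1 ⇒ p=1414, q=99
i=7: a=3 ⇒ p=4999, q=350
fundamental: x₁=4999, y₁=350  (since 24990001 − 204·122500 = 1)
k=2:  x_2 = 4999·4999+204·350·350 = 49980001,  y_2 = 4999·350+350·4999 = 3499300
k=3:  x_3 = 4999·49980001+204·350·3499300 = 499700044999,  y_3 = 4999·3499300+350·49980001 = 34986001050
k=4:  x_4 = 4999·499700044999+204·350·34986001050 = 4996000999920001,  y_4 = 4999·34986001050+350·499700044999 = 349790034998600
k=5:  x_5 = 4999·4996000999920001+204·350·349790034998600 = 49950017497500124999,  y_5 = 4999·349790034998600+350·4996000999920001 = 3497200734930001750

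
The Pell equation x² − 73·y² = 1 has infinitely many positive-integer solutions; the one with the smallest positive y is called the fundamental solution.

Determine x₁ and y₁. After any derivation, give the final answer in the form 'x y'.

2281249 267000

√73 = [8; 1,1,5,5,1,1,16, …], period ℓ=7 (odd) → k=13
step 0: (8, 1)  from 8·(1,0) + (0,1)
step 1: (9, 1)  from 1·(8,1) + (1,0)
…
step 3: (94, 11)  from 5·(17,2) + (9,1)
…
step 5: (581, 68)  from 1·(487,57) + (94,11)
…
step 7: (17669, 2068)  from 16·(1068,125) + (581,68)
…
step 10: (200767, 23498)  from 5·(36406,4261) + (18737,2193)
step 11: (1040241, 121751)  from 5·(200767,23498) + (36406,4261)
step 12: (1241008, 145249)  from 1·(1040241,121751) + (200767,23498)
step 13: (2281249, 267000)  from 1·(1241008,145249) + (1040241,121751)
(x₁, y₁) = (2281249, 267000);  2281249² − 73·267000² = 1 ✓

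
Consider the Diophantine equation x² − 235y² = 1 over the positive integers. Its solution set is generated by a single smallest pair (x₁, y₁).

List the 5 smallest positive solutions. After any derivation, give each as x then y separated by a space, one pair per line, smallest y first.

√235 = [15; 3,30, …], period ℓ=2 (even) → k=1
i=0: a=15 ⇒ p=15, q=1
i=1: a=3 ⇒ p=46, q=3
→ (46, 3).  Check: 46²=2116, 235·3²=2115, difference 1.
(46+3√235)^2 = 4231 + 276√235
(46+3√235)^3 = 389206 + 25389√235
(46+3√235)^4 = 35802721 + 2335512√235
(46+3√235)^5 = 3293461126 + 214841715√235

46 3
4231 276
389206 25389
35802721 2335512
3293461126 214841715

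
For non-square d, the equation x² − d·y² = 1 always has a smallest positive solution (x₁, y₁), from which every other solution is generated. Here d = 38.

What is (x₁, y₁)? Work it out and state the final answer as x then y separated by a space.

√38 = [6; 6,12, …], period ℓ=2 (even) → k=1
i=0: a=6 ⇒ p=6, q=1
i=1: a=6 ⇒ p=37, q=6
→ (37, 6).  Check: 37²=1369, 38·6²=1368, difference 1.

37 6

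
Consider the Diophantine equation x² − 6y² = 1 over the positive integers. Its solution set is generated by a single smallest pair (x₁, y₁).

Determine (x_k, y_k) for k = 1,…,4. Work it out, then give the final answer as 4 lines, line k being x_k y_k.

5 2
49 20
485 198
4801 1960

√6 → a₀=2, period (2,4); ℓ=2 even so k=1
k=0  a_k=2  p_k/q_k = 2/1
k=1  a_k=2  p_k/q_k = 5/2
→ (5, 2).  Check: 5²=25, 6·2²=24, difference 1.
(5+2√6)^2 = 49 + 20√6
(5+2√6)^3 = 485 + 198√6
(5+2√6)^4 = 4801 + 1960√6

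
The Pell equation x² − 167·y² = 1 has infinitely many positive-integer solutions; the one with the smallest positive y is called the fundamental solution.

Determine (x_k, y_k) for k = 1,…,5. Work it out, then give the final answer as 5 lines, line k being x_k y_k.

168 13
56447 4368
18966024 1467635
6372527617 493120992
2141150313288 165687185677

[12; 1,11,1,24] for √167; ℓ=4 ⇒ convergent index 3
a_0=12:  p_0=12·1+0=12,  q_0=12·0+1=1
…
a_2=11:  p_2=11·13+12=155,  q_2=11·1+1=12
a_3=1:  p_3=1·155+13=168,  q_3=1·12+1=13
→ (168, 13).  Check: 168²=28224, 167·13²=28223, difference 1.
n=2: (168,13)∘(168,13) = (168·168+167·13·13, 168·13+13·168) = (56447,4368)
n=3: (56447,4368)∘(168,13) = (168·56447+167·13·4368, 168·4368+13·56447) = (18966024,1467635)
n=4: (18966024,1467635)∘(168,13) = (168·18966024+167·13·1467635, 168·1467635+13·18966024) = (6372527617,493120992)
n=5: (6372527617,493120992)∘(168,13) = (168·6372527617+167·13·493120992, 168·493120992+13·6372527617) = (2141150313288,165687185677)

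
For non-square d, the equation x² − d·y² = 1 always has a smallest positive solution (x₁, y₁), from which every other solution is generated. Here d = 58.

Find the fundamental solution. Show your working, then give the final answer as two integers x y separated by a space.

d=58: √d = [7; 1,1,1,1,1,1,14] (ℓ=7, odd), read p_13/q_13
a_0=7:  p_0=7·1+0=7,  q_0=7·0+1=1
a_1=1:  p_1=1·7+1=8,  q_1=1·1+0=1
a_2=1:  p_2=1·8+7=15,  q_2=1·1+1=2
…
a_5=1:  p_5=1·38+23=61,  q_5=1·5+3=8
a_6=1:  p_6=1·61+38=99,  q_6=1·8+5=13
…
a_8=1:  p_8=1·1447+99=1546,  q_8=1·190+13=203
a_9=1:  p_9=1·1546+1447=2993,  q_9=1·203+190=393
a_10=1:  p_10=1·2993+1546=4539,  q_10=1·393+203=596
…
a_12=1:  p_12=1·7532+4539=12071,  q_12=1·989+596=1585
a_13=1:  p_13=1·12071+7532=19603,  q_13=1·1585+989=2574
fundamental: x₁=19603, y₁=2574  (since 384277609 − 58·6625476 = 1)

19603 2574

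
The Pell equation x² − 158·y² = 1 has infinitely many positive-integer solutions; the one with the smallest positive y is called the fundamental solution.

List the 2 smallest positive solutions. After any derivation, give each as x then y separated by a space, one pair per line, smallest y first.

√158 → a₀=12, period (1,1,3,12,3,1,1,24); ℓ=8 even so k=7
a_0=12:  p_0=12·1+0=12,  q_0=12·0+1=1
a_1=1:  p_1=1·12+1=13,  q_1=1·1+0=1
…
a_4=12:  p_4=12·88+25=1081,  q_4=12·7+2=86
…
a_6=1:  p_6=1·3331+1081=4412,  q_6=1·265+86=351
a_7=1:  p_7=1·4412+3331=7743,  q_7=1·351+265=616
(x₁, y₁) = (7743, 616);  7743² − 158·616² = 1 ✓
k=2:  x_2 = 7743·7743+158·616·616 = 119908097,  y_2 = 7743·616+616·7743 = 9539376

7743 616
119908097 9539376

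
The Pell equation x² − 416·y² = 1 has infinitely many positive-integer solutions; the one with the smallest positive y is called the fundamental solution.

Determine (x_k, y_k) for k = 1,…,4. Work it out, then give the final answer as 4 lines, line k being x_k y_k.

5201 255
54100801 2652510
562756526801 27591408765
5853793337683201 287005831321020

d=416: √d = [20; 2,1,1,9,1,1,2,40] (ℓ=8, even), read p_7/q_7
a_0=20:  p_0=20·1+0=20,  q_0=20·0+1=1
a_1=2:  p_1=2·20+1=41,  q_1=2·1+0=2
a_2=1:  p_2=1·41+20=61,  q_2=1·2+1=3
a_3=1:  p_3=1·61+41=102,  q_3=1·3+2=5
a_4=9:  p_4=9·102+61=979,  q_4=9·5+3=48
a_5=1:  p_5=1·979+102=1081,  q_5=1·48+5=53
a_6=1:  p_6=1·1081+979=2060,  q_6=1·53+48=101
a_7=2:  p_7=2·2060+1081=5201,  q_7=2·101+53=255
(x₁, y₁) = (5201, 255);  5201² − 416·255² = 1 ✓
k=2:  x_2 = 5201·5201+416·255·255 = 54100801,  y_2 = 5201·255+255·5201 = 2652510
k=3:  x_3 = 5201·54100801+416·255·2652510 = 562756526801,  y_3 = 5201·2652510+255·54100801 = 27591408765
k=4:  x_4 = 5201·562756526801+416·255·27591408765 = 5853793337683201,  y_4 = 5201·27591408765+255·562756526801 = 287005831321020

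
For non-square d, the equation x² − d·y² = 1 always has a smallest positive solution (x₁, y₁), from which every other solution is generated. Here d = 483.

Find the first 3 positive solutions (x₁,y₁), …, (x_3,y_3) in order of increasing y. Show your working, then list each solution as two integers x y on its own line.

22 1
967 44
42526 1935

d=483: √d = [21; 1,42] (ℓ=2, even), read p_1/q_1
step 0: (21, 1)  from 21·(1,0) + (0,1)
step 1: (22, 1)  from 1·(21,1) + (1,0)
fundamental: x₁=22, y₁=1  (since 484 − 483·1 = 1)
(22+1√483)^2 = 967 + 44√483
(22+1√483)^3 = 42526 + 1935√483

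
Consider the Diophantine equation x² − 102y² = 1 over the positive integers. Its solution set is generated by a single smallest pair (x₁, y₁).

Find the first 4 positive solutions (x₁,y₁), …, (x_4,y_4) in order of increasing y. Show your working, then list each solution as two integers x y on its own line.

101 10
20401 2020
4120901 408030
832401601 82420040

[10; 10,20] for √102; ℓ=2 ⇒ convergent index 1
a_0=10:  p_0=10·1+0=10,  q_0=10·0+1=1
a_1=10:  p_1=10·10+1=101,  q_1=10·1+0=10
→ (101, 10).  Check: 101²=10201, 102·10²=10200, difference 1.
n=2: (101,10)∘(101,10) = (101·101+102·10·10, 101·10+10·101) = (20401,2020)
n=3: (20401,2020)∘(101,10) = (101·20401+102·10·2020, 101·2020+10·20401) = (4120901,408030)
n=4: (4120901,408030)∘(101,10) = (101·4120901+102·10·408030, 101·408030+10·4120901) = (832401601,82420040)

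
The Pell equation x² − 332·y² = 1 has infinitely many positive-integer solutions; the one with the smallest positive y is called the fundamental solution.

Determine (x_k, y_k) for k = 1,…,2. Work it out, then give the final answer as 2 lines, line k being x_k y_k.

√332 = [18; 4,1,1,8,1,1,4,36, …], period ℓ=8 (even) → k=7
i=0: a=18 ⇒ p=18, q=1
i=1: a=4 ⇒ p=73, q=4
i=2: a=1 ⇒ p=91, q=5
i=3: a=1 ⇒ p=164, q=9
…
i=5: a=1 ⇒ p=1567, q=86
i=6: a=1 ⇒ p=2970, q=163
i=7: a=4 ⇒ p=13447, q=738
(x₁, y₁) = (13447, 738);  13447² − 332·738² = 1 ✓
n=2: (13447,738)∘(13447,738) = (13447·13447+332·738·738, 13447·738+738·13447) = (361643617,19847772)

13447 738
361643617 19847772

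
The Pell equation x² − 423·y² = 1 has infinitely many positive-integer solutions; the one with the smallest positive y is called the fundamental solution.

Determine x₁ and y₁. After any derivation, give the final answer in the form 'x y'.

4607 224

[20; 1,1,3,4,3,1,1,40] for √423; ℓ=8 ⇒ convergent index 7
i=0: a=20 ⇒ p=20, q=1
…
i=3: a=3 ⇒ p=144, q=7
…
i=5: a=3 ⇒ p=1995, q=97
i=6: a=1 ⇒ p=2612, q=127
i=7: a=1 ⇒ p=4607, q=224
→ (4607, 224).  Check: 4607²=21224449, 423·224²=21224448, difference 1.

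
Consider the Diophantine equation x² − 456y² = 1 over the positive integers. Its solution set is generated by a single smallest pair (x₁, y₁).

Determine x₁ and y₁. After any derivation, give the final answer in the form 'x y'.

1025 48

√456 = [21; 2,1,4,1,2,42, …], period ℓ=6 (even) → k=5
k=0  a_k=21  p_k/q_k = 21/1
k=1  a_k=2  p_k/q_k = 43/2
k=2  a_k=1  p_k/q_k = 64/3
k=3  a_k=4  p_k/q_k = 299/14
k=4  a_k=1  p_k/q_k = 363/17
k=5  a_k=2  p_k/q_k = 1025/48
→ (1025, 48).  Check: 1025²=1050625, 456·48²=1050624, difference 1.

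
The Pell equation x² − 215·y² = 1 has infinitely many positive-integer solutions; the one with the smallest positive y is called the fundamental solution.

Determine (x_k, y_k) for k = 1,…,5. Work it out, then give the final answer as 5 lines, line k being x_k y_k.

44 3
3871 264
340604 23229
29969281 2043888
2636956124 179838915

√215 → a₀=14, period (1,1,1,28); ℓ=4 even so k=3
k=0  a_k=14  p_k/q_k = 14/1
k=1  a_k=1  p_k/q_k = 15/1
k=2  a_k=1  p_k/q_k = 29/2
k=3  a_k=1  p_k/q_k = 44/3
fundamental: x₁=44, y₁=3  (since 1936 − 215·9 = 1)
(x_2, y_2) = (44·44 + 215·3·3, 44·3 + 3·44) = (3871, 264)
(x_3, y_3) = (44·3871 + 215·3·264, 44·264 + 3·3871) = (340604, 23229)
(x_4, y_4) = (44·340604 + 215·3·23229, 44·23229 + 3·340604) = (29969281, 2043888)
(x_5, y_5) = (44·29969281 + 215·3·2043888, 44·2043888 + 3·29969281) = (2636956124, 179838915)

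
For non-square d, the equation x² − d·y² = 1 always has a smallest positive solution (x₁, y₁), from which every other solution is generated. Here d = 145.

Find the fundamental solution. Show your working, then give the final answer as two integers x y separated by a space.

d=145: √d = [12; 24] (ℓ=1, odd), read p_1/q_1
k=0  a_k=12  p_k/q_k = 12/1
k=1  a_k=24  p_k/q_k = 289/24
fundamental: x₁=289, y₁=24  (since 83521 − 145·576 = 1)

289 24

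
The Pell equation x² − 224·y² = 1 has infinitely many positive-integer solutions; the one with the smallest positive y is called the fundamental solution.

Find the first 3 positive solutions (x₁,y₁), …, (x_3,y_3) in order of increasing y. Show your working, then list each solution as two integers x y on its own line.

15 1
449 30
13455 899

√224 = [14; 1,28, …], period ℓ=2 (even) → k=1
k=0  a_k=14  p_k/q_k = 14/1
k=1  a_k=1  p_k/q_k = 15/1
→ (15, 1).  Check: 15²=225, 224·1²=224, difference 1.
n=2: (15,1)∘(15,1) = (15·15+224·1·1, 15·1+1·15) = (449,30)
n=3: (449,30)∘(15,1) = (15·449+224·1·30, 15·30+1·449) = (13455,899)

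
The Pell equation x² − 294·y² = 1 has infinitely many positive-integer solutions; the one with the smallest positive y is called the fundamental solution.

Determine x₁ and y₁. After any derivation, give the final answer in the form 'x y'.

d=294: √d = [17; 6,1,4,1,6,34] (ℓ=6, even), read p_5/q_5
k=0  a_k=17  p_k/q_k = 17/1
…
k=2  a_k=1  p_k/q_k = 120/7
k=3  a_k=4  p_k/q_k = 583/34
k=4  a_k=1  p_k/q_k = 703/41
k=5  a_k=6  p_k/q_k = 4801/280
→ (4801, 280).  Check: 4801²=23049601, 294·280²=23049600, difference 1.

4801 280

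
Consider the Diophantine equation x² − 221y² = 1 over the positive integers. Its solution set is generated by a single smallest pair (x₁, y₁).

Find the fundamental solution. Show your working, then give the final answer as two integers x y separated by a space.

√221 = [14; 1,6,2,6,1,28, …], period ℓ=6 (even) → k=5
i=0: a=14 ⇒ p=14, q=1
…
i=3: a=2 ⇒ p=223, q=15
i=4: a=6 ⇒ p=1442, q=97
i=5: a=1 ⇒ p=1665, q=112
fundamental: x₁=1665, y₁=112  (since 2772225 − 221·12544 = 1)

1665 112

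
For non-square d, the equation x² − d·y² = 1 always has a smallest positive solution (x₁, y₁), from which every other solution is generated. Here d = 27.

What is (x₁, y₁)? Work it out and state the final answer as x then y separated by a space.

d=27: √d = [5; 5,10] (ℓ=2, even), read p_1/q_1
a_0=5:  p_0=5·1+0=5,  q_0=5·0+1=1
a_1=5:  p_1=5·5+1=26,  q_1=5·1+0=5
(x₁, y₁) = (26, 5);  26² − 27·5² = 1 ✓

26 5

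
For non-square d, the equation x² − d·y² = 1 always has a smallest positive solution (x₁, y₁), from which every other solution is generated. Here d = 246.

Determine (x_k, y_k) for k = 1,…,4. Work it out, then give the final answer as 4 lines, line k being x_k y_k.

88805 5662
15772656049 1005627820
2801381440774085 178609557104538
497553357680112580801 31722843436331366360

√246 = [15; 1,2,5,1,14,1,5,2,1,30, …], period ℓ=10 (even) → k=9
i=0: a=15 ⇒ p=15, q=1
i=1: a=1 ⇒ p=16, q=1
…
i=5: a=14 ⇒ p=4423, q=282
i=6: a=1 ⇒ p=4721, q=301
i=7: a=5 ⇒ p=28028, q=1787
i=8: a=2 ⇒ p=60777, q=3875
i=9: a=1 ⇒ p=88805, q=5662
(x₁, y₁) = (88805, 5662);  88805² − 246·5662² = 1 ✓
n=2: (88805,5662)∘(88805,5662) = (88805·88805+246·5662·5662, 88805·5662+5662·88805) = (15772656049,1005627820)
n=3: (15772656049,1005627820)∘(88805,5662) = (88805·15772656049+246·5662·1005627820, 88805·1005627820+5662·15772656049) = (2801381440774085,178609557104538)
n=4: (2801381440774085,178609557104538)∘(88805,5662) = (88805·2801381440774085+246·5662·178609557104538, 88805·178609557104538+5662·2801381440774085) = (497553357680112580801,31722843436331366360)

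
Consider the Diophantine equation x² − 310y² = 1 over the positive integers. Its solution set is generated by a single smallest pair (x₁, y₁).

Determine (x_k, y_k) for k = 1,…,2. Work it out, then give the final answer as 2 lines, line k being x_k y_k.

d=310: √d = [17; 1,1,1,1,5,…,1,1,34] (ℓ=16, even), read p_15/q_15
k=0  a_k=17  p_k/q_k = 17/1
…
k=2  a_k=1  p_k/q_k = 35/2
…
k=5  a_k=5  p_k/q_k = 493/28
k=6  a_k=3  p_k/q_k = 1567/89
k=7  a_k=1  p_k/q_k = 2060/117
…
k=12  a_k=1  p_k/q_k = 181315/10298
k=13  a_k=1  p_k/q_k = 333702/18953
k=14  a_k=1  p_k/q_k = 515017/29251
k=15  a_k=1  p_k/q_k = 848719/48204
→ (848719, 48204).  Check: 848719²=720323940961, 310·48204²=720323940960, difference 1.
k=2:  x_2 = 848719·848719+310·48204·48204 = 1440647881921,  y_2 = 848719·48204+48204·848719 = 81823301352

848719 48204
1440647881921 81823301352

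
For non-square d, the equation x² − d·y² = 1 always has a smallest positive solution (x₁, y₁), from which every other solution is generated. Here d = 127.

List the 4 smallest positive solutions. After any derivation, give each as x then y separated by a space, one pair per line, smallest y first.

d=127: √d = [11; 3,1,2,2,7,11,7,2,2,1,3,22] (ℓ=12, even), read p_11/q_11
k=0  a_k=11  p_k/q_k = 11/1
…
k=5  a_k=7  p_k/q_k = 2175/193
k=6  a_k=11  p_k/q_k = 24218/2149
…
k=10  a_k=1  p_k/q_k = 1274561/113099
k=11  a_k=3  p_k/q_k = 4730624/419775
(x₁, y₁) = (4730624, 419775);  4730624² − 127·419775² = 1 ✓
k=2:  x_2 = 4730624·4730624+127·419775·419775 = 44757606858751,  y_2 = 4730624·419775+419775·4730624 = 3971595379200
k=3:  x_3 = 4730624·44757606858751+127·419775·3971595379200 = 423462818377139450624,  y_3 = 4730624·3971595379200+419775·44757606858751 = 37576248838264821825
k=4:  x_4 = 4730624·423462818377139450624+127·419775·37576248838264821825 = 4006486743445029115330560001,  y_4 = 4730624·37576248838264821825+419775·423462818377139450624 = 355518209168531397366758400

4730624 419775
44757606858751 3971595379200
423462818377139450624 37576248838264821825
4006486743445029115330560001 355518209168531397366758400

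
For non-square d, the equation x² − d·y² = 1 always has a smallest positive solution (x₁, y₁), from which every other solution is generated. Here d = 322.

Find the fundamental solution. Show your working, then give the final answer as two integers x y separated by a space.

323 18

d=322: √d = [17; 1,16,1,34] (ℓ=4, even), read p_3/q_3
k=0  a_k=17  p_k/q_k = 17/1
…
k=2  a_k=16  p_k/q_k = 305/17
k=3  a_k=1  p_k/q_k = 323/18
fundamental: x₁=323, y₁=18  (since 104329 − 322·324 = 1)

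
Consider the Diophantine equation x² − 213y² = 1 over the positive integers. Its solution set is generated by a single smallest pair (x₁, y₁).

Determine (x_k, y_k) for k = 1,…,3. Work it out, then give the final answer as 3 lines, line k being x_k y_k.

194399 13320
75581942401 5178789360
29386108041429599 2013502945575960

[14; 1,1,2,6,1,8,1,6,2,1,1,28] for √213; ℓ=12 ⇒ convergent index 11
k=0  a_k=14  p_k/q_k = 14/1
…
k=9  a_k=2  p_k/q_k = 78825/5401
k=10  a_k=1  p_k/q_k = 115574/7919
k=11  a_k=1  p_k/q_k = 194399/13320
fundamental: x₁=194399, y₁=13320  (since 37790971201 − 213·177422400 = 1)
(x_2, y_2) = (194399·194399 + 213·13320·13320, 194399·13320 + 13320·194399) = (75581942401, 5178789360)
(x_3, y_3) = (194399·75581942401 + 213·13320·5178789360, 194399·5178789360 + 13320·75581942401) = (29386108041429599, 2013502945575960)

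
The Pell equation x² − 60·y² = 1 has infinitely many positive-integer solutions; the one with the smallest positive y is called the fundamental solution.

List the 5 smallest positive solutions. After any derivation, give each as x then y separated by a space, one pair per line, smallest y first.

31 4
1921 248
119071 15372
7380481 952816
457470751 59059220

√60 → a₀=7, period (1,2,1,14); ℓ=4 even so k=3
a_0=7:  p_0=7·1+0=7,  q_0=7·0+1=1
…
a_2=2:  p_2=2·8+7=23,  q_2=2·1+1=3
a_3=1:  p_3=1·23+8=31,  q_3=1·3+1=4
fundamental: x₁=31, y₁=4  (since 961 − 60·16 = 1)
k=2:  x_2 = 31·31+60·4·4 = 1921,  y_2 = 31·4+4·31 = 248
k=3:  x_3 = 31·1921+60·4·248 = 119071,  y_3 = 31·248+4·1921 = 15372
k=4:  x_4 = 31·119071+60·4·15372 = 7380481,  y_4 = 31·15372+4·119071 = 952816
k=5:  x_5 = 31·7380481+60·4·952816 = 457470751,  y_5 = 31·952816+4·7380481 = 59059220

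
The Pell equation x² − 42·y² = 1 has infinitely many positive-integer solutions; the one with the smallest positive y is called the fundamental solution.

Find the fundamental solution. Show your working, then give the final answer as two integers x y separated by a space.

√42 → a₀=6, period (2,12); ℓ=2 even so k=1
k=0  a_k=6  p_k/q_k = 6/1
k=1  a_k=2  p_k/q_k = 13/2
(x₁, y₁) = (13, 2);  13² − 42·2² = 1 ✓

13 2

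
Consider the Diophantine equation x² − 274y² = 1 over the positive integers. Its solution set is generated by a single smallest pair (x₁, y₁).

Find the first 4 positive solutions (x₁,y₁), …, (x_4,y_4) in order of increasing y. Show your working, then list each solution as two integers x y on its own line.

3959299 239190
31352097142801 1894049455620
248264653730785753699 14998216231173381570
1965907990503261255572251201 118764845051735182903983240

√274 = [16; 1,1,4,4,1,1,32, …], period ℓ=7 (odd) → k=13
k=0  a_k=16  p_k/q_k = 16/1
k=1  a_k=1  p_k/q_k = 17/1
k=2  a_k=1  p_k/q_k = 33/2
…
k=5  a_k=1  p_k/q_k = 778/47
…
k=7  a_k=32  p_k/q_k = 45802/2767
…
k=9  a_k=1  p_k/q_k = 93011/5619
k=10  a_k=4  p_k/q_k = 419253/25328
k=11  a_k=4  p_k/q_k = 1770023/106931
k=12  a_k=1  p_k/q_k = 2189276/132259
k=13  a_k=1  p_k/q_k = 3959299/239190
→ (3959299, 239190).  Check: 3959299²=15676048571401, 274·239190²=15676048571400, difference 1.
n=2: (3959299,239190)∘(3959299,239190) = (3959299·3959299+274·239190·239190, 3959299·239190+239190·3959299) = (31352097142801,1894049455620)
n=3: (31352097142801,1894049455620)∘(3959299,239190) = (3959299·31352097142801+274·239190·1894049455620, 3959299·1894049455620+239190·31352097142801) = (248264653730785753699,14998216231173381570)
n=4: (248264653730785753699,14998216231173381570)∘(3959299,239190) = (3959299·248264653730785753699+274·239190·14998216231173381570, 3959299·14998216231173381570+239190·248264653730785753699) = (1965907990503261255572251201,118764845051735182903983240)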